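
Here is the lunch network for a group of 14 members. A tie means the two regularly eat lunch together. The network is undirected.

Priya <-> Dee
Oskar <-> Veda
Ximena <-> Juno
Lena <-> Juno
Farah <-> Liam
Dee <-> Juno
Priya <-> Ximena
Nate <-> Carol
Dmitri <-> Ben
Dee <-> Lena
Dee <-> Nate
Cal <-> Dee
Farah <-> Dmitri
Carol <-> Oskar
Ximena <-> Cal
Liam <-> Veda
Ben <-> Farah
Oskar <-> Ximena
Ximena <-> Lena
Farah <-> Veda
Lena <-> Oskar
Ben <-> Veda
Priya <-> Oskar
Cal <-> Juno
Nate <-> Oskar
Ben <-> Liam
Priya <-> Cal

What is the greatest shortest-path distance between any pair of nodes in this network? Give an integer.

5

Eccentricity of each node (its greatest distance to any other): Ben:4, Cal:5, Carol:4, Dee:5, Dmitri:5, Farah:4, Juno:5, Lena:4, Liam:4, Nate:4, Oskar:3, Priya:4, Veda:3, Ximena:4.
The maximum eccentricity is 5, realized for instance by the pair Dmitri–Cal via Dmitri – Ben – Veda – Oskar – Priya – Cal. So the diameter is 5.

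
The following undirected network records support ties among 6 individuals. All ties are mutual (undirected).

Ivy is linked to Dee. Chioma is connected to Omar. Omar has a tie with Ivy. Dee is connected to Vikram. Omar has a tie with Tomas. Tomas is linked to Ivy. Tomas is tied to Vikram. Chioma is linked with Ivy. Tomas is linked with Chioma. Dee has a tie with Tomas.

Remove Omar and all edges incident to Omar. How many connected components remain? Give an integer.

1

Omar's neighbors (Chioma, Ivy, and Tomas) remain reachable from one another through other ties, so the rest of the network stays in one piece.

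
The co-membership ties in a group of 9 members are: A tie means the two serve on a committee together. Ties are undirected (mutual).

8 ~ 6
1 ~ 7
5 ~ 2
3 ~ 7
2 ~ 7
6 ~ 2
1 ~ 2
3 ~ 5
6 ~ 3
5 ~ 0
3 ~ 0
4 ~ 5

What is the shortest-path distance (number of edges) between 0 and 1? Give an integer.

One shortest route is 0 – 5 – 2 – 1, which uses 3 edges, and at distance 2 from 0 we only reach {2, 4, 6, 7}, which does not include 1. So d(0,1) = 3.

3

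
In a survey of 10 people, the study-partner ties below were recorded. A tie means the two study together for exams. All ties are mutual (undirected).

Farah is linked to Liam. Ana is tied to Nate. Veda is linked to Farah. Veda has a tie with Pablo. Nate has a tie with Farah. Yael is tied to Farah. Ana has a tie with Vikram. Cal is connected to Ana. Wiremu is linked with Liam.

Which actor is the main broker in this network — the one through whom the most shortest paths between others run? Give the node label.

Unnormalized betweenness of each node: Ana:15, Cal:0, Farah:28, Liam:8, Nate:18, Pablo:0, Veda:8, Vikram:0, Wiremu:0, Yael:0.
Farah has the largest value, 28, making it the main broker — the node through which the most shortest paths run.

Farah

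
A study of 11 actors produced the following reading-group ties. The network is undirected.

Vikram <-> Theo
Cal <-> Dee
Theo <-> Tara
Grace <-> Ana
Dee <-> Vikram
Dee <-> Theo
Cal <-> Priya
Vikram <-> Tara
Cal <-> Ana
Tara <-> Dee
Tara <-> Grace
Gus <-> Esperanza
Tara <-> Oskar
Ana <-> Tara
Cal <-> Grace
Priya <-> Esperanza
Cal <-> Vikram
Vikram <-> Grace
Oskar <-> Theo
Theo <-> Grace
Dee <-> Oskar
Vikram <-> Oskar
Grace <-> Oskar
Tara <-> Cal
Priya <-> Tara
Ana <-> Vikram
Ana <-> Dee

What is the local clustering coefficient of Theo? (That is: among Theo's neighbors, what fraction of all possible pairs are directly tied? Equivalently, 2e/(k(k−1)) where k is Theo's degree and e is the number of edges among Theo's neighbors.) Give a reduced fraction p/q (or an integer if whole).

Theo's neighbors: Dee, Grace, Oskar, Tara, and Vikram (k = 5).
Possible neighbor pairs: C(5,2) = 10. Edges among them: Dee–Oskar, Dee–Tara, Dee–Vikram, Grace–Oskar, Grace–Tara, Grace–Vikram, Oskar–Tara, Oskar–Vikram, Tara–Vikram → e = 9.
Clustering(Theo) = 9/10.

9/10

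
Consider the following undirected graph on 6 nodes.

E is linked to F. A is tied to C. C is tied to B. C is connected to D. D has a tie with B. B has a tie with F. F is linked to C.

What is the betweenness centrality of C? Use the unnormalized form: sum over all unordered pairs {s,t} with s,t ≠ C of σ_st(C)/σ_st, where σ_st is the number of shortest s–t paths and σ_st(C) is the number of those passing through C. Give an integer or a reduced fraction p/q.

Pairs whose geodesics pass through C — E–A: 1; E–D: 1/2; F–A: 1; F–D: 1/2; A–B: 1; A–D: 1.
All other pairs contribute 0.
Summing the contributions gives betweenness(C) = 5.

5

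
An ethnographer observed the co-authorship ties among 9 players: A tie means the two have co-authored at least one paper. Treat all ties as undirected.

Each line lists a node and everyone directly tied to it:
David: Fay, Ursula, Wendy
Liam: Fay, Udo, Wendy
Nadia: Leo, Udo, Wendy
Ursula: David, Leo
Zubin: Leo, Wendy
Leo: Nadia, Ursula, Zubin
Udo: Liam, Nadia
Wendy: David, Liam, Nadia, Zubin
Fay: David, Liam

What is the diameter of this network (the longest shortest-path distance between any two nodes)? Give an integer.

Eccentricity of each node (its greatest distance to any other): David:3, Fay:3, Leo:3, Liam:3, Nadia:3, Udo:3, Ursula:3, Wendy:2, Zubin:3.
The maximum eccentricity is 3, realized for instance by the pair Nadia–Fay via Nadia – Wendy – Liam – Fay. So the diameter is 3.

3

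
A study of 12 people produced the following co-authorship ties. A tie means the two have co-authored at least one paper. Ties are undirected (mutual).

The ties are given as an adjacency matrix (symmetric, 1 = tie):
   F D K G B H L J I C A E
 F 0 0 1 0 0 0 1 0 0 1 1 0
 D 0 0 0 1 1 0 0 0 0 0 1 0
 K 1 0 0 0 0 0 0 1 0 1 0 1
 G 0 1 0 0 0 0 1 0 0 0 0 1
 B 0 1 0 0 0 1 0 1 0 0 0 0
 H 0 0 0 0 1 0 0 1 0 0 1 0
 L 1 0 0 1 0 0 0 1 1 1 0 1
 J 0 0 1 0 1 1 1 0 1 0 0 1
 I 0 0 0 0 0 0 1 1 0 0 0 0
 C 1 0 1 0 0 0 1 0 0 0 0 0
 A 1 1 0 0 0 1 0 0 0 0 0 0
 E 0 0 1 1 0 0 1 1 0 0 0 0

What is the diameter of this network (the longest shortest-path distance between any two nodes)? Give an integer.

3

Eccentricity of each node (its greatest distance to any other): A:3, B:3, C:3, D:3, E:3, F:3, G:3, H:3, I:3, J:2, K:3, L:2.
The maximum eccentricity is 3, realized for instance by the pair F–B via F – A – D – B. So the diameter is 3.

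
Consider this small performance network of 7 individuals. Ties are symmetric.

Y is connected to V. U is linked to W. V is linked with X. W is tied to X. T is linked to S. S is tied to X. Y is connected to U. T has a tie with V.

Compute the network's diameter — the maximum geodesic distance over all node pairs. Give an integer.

Eccentricity of each node (its greatest distance to any other): S:3, T:3, U:3, V:2, W:3, X:2, Y:3.
The maximum eccentricity is 3, realized for instance by the pair Y–S via Y – V – T – S. So the diameter is 3.

3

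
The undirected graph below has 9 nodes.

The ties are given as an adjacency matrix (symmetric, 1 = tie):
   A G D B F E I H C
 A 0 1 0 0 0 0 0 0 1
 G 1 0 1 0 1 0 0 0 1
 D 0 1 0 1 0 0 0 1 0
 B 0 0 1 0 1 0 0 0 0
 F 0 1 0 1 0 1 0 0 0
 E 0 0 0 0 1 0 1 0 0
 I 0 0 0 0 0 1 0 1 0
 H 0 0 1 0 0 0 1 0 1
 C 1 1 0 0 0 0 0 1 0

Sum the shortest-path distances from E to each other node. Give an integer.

17

Distances from E: A:3, B:2, C:3, D:3, F:1, G:2, H:2, I:1.
Sum = 3 + 2 + 3 + 3 + 1 + 2 + 2 + 1 = 17.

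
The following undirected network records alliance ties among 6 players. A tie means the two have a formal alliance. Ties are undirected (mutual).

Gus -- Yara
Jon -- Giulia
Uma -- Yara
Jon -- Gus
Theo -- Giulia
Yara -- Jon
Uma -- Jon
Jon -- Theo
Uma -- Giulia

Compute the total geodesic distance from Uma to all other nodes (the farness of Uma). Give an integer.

7

Distances from Uma: Giulia:1, Gus:2, Jon:1, Theo:2, Yara:1.
Sum = 1 + 2 + 1 + 2 + 1 = 7.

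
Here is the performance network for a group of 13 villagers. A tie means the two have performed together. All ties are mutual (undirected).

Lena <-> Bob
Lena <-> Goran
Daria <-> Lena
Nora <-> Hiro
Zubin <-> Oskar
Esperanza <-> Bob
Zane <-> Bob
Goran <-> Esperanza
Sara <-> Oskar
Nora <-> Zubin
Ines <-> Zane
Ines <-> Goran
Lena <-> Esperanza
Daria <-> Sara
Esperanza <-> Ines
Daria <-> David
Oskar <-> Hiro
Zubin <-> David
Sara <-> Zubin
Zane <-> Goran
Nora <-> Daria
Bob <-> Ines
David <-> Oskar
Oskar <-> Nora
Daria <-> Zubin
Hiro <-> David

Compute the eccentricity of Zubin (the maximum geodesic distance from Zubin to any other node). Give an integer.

4

Distances from Zubin: Bob:3, Daria:1, David:1, Esperanza:3, Goran:3, Hiro:2, Ines:4, Lena:2, Nora:1, Oskar:1, Sara:1, Zane:4.
The largest is 4 (to Zane and Ines), so the eccentricity of Zubin is 4.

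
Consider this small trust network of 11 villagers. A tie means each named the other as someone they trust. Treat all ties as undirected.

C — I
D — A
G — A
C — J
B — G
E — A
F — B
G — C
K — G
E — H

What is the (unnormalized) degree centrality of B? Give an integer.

B is directly tied to F and G. That is 2 neighbors, so the degree of B is 2.

2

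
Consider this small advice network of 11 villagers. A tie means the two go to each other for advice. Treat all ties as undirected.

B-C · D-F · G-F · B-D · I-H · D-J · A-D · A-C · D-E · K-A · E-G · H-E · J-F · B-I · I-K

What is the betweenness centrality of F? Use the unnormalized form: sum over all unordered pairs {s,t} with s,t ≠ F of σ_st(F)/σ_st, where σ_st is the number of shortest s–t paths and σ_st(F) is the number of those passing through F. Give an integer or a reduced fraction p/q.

Pairs whose geodesics pass through F — G–J: 1; G–D: 1/2; G–B: 1/2; G–C: 2/4; G–A: 1/2; G–K: 1/3.
All other pairs contribute 0.
Summing the contributions gives betweenness(F) = 10/3.

10/3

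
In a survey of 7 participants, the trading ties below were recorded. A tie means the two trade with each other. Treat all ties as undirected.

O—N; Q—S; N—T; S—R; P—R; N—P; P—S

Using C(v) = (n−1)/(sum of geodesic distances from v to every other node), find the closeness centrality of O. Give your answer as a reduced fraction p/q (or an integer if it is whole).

Distances from O: N:1, P:2, Q:4, R:3, S:3, T:2. Sum = 15.
n = 7, so closeness = 6/15 = 2/5.

2/5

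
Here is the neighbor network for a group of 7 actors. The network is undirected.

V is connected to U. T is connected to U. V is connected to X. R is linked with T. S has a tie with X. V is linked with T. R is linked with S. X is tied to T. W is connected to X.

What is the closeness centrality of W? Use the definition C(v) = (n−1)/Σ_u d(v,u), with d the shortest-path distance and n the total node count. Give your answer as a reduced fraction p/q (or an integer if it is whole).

6/13

Distances from W: R:3, S:2, T:2, U:3, V:2, X:1. Sum = 13.
n = 7, so closeness = 6/13.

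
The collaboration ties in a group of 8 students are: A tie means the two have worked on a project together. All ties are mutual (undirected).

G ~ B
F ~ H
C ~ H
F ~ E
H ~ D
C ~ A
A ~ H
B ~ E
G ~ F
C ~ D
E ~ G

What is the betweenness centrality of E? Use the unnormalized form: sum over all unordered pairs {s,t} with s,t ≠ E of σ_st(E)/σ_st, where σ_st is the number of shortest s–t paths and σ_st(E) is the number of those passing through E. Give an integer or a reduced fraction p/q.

Pairs whose geodesics pass through E — C–B: 1/2; A–B: 1/2; H–B: 1/2; D–B: 1/2; B–F: 1/2.
All other pairs contribute 0.
Summing the contributions gives betweenness(E) = 5/2.

5/2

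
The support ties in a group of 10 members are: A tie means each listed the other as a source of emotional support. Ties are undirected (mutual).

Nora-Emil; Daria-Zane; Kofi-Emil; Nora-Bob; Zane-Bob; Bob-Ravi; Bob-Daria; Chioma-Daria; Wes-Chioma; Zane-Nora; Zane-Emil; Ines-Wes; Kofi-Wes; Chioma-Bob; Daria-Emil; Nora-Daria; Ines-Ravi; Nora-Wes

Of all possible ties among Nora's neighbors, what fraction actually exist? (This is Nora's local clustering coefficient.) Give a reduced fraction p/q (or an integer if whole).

Nora's neighbors: Bob, Daria, Emil, Wes, and Zane (k = 5).
Possible neighbor pairs: C(5,2) = 10. Edges among them: Bob–Daria, Bob–Zane, Daria–Emil, Daria–Zane, Emil–Zane → e = 5.
Clustering(Nora) = 5/10 = 1/2.

1/2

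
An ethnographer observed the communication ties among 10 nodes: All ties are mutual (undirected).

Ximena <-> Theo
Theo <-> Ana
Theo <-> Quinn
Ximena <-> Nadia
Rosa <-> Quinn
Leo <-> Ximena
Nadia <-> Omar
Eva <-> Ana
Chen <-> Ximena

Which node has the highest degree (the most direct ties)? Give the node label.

Ximena

Degrees — Ana:2, Chen:1, Eva:1, Leo:1, Nadia:2, Omar:1, Quinn:2, Rosa:1, Theo:3, Ximena:4.
The maximum is 4, attained only by Ximena.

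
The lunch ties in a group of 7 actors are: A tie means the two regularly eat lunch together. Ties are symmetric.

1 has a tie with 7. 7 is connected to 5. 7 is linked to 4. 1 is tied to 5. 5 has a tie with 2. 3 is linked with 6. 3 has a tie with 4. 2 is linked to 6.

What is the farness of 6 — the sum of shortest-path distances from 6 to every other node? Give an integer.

Distances from 6: 1:3, 2:1, 3:1, 4:2, 5:2, 7:3.
Sum = 3 + 1 + 1 + 2 + 2 + 3 = 12.

12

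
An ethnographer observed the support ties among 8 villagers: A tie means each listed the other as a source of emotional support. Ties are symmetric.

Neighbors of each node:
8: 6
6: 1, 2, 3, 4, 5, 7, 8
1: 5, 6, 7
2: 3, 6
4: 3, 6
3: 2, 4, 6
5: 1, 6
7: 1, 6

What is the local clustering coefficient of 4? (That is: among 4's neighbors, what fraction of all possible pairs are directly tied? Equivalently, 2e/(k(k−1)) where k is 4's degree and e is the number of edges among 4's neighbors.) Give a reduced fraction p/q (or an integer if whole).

1

4's neighbors: 3 and 6 (k = 2).
Possible neighbor pairs: C(2,2) = 1. Edges among them: 3–6 → e = 1.
Clustering(4) = 1/1.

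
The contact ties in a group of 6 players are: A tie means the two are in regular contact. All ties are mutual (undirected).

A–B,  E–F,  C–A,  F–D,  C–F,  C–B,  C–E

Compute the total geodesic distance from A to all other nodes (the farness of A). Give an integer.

9

Distances from A: B:1, C:1, D:3, E:2, F:2.
Sum = 1 + 1 + 3 + 2 + 2 = 9.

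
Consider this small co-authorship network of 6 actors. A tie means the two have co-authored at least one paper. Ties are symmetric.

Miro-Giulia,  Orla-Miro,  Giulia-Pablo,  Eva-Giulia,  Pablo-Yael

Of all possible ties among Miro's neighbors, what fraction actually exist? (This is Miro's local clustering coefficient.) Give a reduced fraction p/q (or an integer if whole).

0

Miro's neighbors: Giulia and Orla (k = 2).
Possible neighbor pairs: C(2,2) = 1. Edges among them: none → e = 0.
Clustering(Miro) = 0/1.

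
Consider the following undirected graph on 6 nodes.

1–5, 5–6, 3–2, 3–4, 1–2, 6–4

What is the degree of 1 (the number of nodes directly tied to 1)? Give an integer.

2

1 is directly tied to 2 and 5. That is 2 neighbors, so the degree of 1 is 2.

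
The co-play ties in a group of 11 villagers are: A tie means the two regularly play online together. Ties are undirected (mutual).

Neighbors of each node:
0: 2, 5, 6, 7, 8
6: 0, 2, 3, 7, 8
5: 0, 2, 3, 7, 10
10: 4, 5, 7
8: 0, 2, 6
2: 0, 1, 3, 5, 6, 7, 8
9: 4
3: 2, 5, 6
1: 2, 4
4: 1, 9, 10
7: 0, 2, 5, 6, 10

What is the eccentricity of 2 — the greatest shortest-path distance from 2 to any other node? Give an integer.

3

Distances from 2: 0:1, 1:1, 3:1, 4:2, 5:1, 6:1, 7:1, 8:1, 9:3, 10:2.
The largest is 3 (to 9), so the eccentricity of 2 is 3.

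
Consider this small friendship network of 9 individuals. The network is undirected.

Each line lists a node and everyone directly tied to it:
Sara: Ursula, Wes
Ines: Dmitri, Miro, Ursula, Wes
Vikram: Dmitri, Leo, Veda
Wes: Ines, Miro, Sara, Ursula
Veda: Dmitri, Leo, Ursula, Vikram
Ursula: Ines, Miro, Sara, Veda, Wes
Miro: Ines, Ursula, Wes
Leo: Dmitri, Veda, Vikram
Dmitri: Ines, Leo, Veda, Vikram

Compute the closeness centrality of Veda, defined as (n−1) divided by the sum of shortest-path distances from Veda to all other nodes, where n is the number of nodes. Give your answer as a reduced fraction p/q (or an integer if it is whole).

Distances from Veda: Dmitri:1, Ines:2, Leo:1, Miro:2, Sara:2, Ursula:1, Vikram:1, Wes:2. Sum = 12.
n = 9, so closeness = 8/12 = 2/3.

2/3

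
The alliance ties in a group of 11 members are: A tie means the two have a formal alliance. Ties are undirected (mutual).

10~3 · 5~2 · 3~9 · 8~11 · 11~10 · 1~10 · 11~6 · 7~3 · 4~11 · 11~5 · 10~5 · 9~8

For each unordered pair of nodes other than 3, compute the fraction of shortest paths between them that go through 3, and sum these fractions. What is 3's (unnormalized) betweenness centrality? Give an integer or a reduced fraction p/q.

Pairs whose geodesics pass through 3 — 11–7: 1; 5–7: 1; 5–9: 1/2; 7–8: 1; 7–2: 1; 7–6: 1; 7–1: 1; 7–10: 1; 7–9: 1; 7–4: 1; 2–9: 1/2; 1–9: 1; 10–9: 1.
All other pairs contribute 0.
Summing the contributions gives betweenness(3) = 12.

12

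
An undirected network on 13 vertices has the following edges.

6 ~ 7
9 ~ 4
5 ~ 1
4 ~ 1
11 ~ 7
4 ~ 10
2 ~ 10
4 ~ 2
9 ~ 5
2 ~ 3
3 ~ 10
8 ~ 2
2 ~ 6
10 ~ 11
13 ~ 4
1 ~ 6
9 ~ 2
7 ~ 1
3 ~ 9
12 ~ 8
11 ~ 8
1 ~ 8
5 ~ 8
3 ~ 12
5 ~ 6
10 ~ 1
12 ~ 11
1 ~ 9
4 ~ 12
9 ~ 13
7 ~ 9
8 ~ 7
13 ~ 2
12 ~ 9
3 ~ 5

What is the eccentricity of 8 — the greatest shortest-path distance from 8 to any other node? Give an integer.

Distances from 8: 1:1, 2:1, 3:2, 4:2, 5:1, 6:2, 7:1, 9:2, 10:2, 11:1, 12:1, 13:2.
The largest is 2 (to 10, 9, 6, 3, 13, and 4), so the eccentricity of 8 is 2.

2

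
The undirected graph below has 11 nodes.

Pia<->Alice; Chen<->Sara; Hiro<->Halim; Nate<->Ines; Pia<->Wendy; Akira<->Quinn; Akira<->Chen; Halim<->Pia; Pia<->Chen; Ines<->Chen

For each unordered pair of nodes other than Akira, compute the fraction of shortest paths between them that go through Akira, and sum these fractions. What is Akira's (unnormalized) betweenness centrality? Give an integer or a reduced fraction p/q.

Pairs whose geodesics pass through Akira — Quinn–Wendy: 1; Quinn–Ines: 1; Quinn–Nate: 1; Quinn–Chen: 1; Quinn–Halim: 1; Quinn–Hiro: 1; Quinn–Sara: 1; Quinn–Alice: 1; Quinn–Pia: 1.
All other pairs contribute 0.
Summing the contributions gives betweenness(Akira) = 9.

9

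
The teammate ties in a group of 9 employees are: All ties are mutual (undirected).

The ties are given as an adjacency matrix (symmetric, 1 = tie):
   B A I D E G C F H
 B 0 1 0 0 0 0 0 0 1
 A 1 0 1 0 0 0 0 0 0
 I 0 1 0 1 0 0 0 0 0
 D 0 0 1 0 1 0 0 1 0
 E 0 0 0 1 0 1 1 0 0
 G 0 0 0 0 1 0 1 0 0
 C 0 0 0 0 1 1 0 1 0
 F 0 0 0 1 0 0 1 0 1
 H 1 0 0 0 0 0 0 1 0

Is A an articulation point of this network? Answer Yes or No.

Even without A, every remaining node can still reach every other (the residual graph is connected), so A is not a cut vertex.

No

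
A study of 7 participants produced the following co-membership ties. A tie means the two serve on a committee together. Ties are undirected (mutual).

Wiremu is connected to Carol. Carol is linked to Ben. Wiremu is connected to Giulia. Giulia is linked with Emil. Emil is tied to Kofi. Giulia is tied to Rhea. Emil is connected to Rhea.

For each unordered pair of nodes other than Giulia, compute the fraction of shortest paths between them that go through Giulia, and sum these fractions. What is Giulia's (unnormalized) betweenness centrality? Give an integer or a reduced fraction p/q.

Pairs whose geodesics pass through Giulia — Rhea–Ben: 1; Rhea–Carol: 1; Rhea–Wiremu: 1; Ben–Kofi: 1; Ben–Emil: 1; Carol–Kofi: 1; Carol–Emil: 1; Kofi–Wiremu: 1; Wiremu–Emil: 1.
All other pairs contribute 0.
Summing the contributions gives betweenness(Giulia) = 9.

9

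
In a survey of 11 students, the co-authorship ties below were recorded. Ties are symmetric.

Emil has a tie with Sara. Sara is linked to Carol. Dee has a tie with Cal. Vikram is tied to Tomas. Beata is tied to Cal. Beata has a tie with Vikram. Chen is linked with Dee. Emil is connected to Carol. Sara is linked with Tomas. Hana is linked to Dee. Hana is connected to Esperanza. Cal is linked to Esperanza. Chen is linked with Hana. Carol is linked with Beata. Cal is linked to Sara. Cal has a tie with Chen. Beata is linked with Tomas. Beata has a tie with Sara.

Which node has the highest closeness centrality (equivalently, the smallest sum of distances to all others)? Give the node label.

Cal

Farness (sum of distances to all others) for each node — Beata:16, Cal:15, Carol:22, Chen:21, Dee:21, Emil:24, Esperanza:22, Hana:27, Sara:16, Tomas:22, Vikram:24.
The smallest farness is 15, for Cal, so Cal has the highest closeness.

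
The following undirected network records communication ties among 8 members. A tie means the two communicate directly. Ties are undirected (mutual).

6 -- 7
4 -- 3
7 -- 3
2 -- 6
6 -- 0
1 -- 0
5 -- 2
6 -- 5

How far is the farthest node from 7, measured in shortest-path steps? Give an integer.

3

Distances from 7: 0:2, 1:3, 2:2, 3:1, 4:2, 5:2, 6:1.
The largest is 3 (to 1), so the eccentricity of 7 is 3.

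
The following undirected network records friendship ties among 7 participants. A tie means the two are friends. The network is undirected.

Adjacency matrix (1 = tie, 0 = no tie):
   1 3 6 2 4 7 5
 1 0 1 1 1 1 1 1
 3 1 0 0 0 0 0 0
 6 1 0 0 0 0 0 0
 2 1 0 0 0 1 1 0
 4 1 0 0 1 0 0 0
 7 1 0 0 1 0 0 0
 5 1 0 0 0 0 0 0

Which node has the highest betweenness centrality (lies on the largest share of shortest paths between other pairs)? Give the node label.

Unnormalized betweenness of each node: 1:25/2, 2:1/2, 3:0, 4:0, 5:0, 6:0, 7:0.
1 has the largest value, 25/2, making it the main broker — the node through which the most shortest paths run.

1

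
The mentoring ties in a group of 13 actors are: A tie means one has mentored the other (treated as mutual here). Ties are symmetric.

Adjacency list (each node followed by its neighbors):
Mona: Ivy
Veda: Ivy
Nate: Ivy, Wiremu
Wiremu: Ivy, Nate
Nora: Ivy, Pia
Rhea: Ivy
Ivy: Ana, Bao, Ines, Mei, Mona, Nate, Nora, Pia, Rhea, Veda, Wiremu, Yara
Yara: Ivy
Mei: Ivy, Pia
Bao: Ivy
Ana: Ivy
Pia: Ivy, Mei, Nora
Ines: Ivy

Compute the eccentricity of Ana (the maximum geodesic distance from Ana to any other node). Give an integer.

Distances from Ana: Bao:2, Ines:2, Ivy:1, Mei:2, Mona:2, Nate:2, Nora:2, Pia:2, Rhea:2, Veda:2, Wiremu:2, Yara:2.
The largest is 2 (to Mei, Wiremu, Rhea, Nora, Pia, Mona, Veda, Yara, Nate, Ines, and Bao), so the eccentricity of Ana is 2.

2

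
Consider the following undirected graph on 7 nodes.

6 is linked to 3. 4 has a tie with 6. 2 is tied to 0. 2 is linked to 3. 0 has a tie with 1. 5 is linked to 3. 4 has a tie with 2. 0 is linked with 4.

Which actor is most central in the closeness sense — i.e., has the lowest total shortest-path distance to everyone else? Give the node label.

Farness (sum of distances to all others) for each node — 0:10, 1:15, 2:9, 3:10, 4:10, 5:15, 6:11.
The smallest farness is 9, for 2, so 2 has the highest closeness.

2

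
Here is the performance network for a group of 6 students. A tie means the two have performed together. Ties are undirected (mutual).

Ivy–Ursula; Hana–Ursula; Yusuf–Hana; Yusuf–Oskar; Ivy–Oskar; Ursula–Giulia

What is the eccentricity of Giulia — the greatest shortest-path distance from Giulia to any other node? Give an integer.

3

Distances from Giulia: Hana:2, Ivy:2, Oskar:3, Ursula:1, Yusuf:3.
The largest is 3 (to Yusuf and Oskar), so the eccentricity of Giulia is 3.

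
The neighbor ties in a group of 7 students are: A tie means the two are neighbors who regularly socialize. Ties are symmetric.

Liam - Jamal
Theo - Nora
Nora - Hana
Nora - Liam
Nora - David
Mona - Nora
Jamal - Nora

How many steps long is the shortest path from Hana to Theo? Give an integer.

One shortest route is Hana – Nora – Theo, which uses 2 edges, and Hana and Theo are not directly tied, so nothing shorter exists. So d(Hana,Theo) = 2.

2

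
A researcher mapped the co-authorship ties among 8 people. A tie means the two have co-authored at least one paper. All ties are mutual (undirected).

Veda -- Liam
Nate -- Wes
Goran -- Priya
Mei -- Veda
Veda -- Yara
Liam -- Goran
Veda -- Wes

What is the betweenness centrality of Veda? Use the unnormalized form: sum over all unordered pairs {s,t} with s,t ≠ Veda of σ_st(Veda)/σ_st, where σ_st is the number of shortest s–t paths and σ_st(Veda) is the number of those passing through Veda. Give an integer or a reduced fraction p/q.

Pairs whose geodesics pass through Veda — Yara–Priya: 1; Yara–Nate: 1; Yara–Goran: 1; Yara–Mei: 1; Yara–Wes: 1; Yara–Liam: 1; Priya–Nate: 1; Priya–Mei: 1; Priya–Wes: 1; Nate–Goran: 1; Nate–Mei: 1; Nate–Liam: 1; Goran–Mei: 1; Goran–Wes: 1 … (+3 more pairs).
All other pairs contribute 0.
Summing the contributions gives betweenness(Veda) = 17.

17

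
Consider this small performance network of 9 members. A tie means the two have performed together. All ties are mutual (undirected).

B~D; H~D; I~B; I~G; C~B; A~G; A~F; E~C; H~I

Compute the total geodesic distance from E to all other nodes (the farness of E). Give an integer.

28

Distances from E: A:5, B:2, C:1, D:3, F:6, G:4, H:4, I:3.
Sum = 5 + 2 + 1 + 3 + 6 + 4 + 4 + 3 = 28.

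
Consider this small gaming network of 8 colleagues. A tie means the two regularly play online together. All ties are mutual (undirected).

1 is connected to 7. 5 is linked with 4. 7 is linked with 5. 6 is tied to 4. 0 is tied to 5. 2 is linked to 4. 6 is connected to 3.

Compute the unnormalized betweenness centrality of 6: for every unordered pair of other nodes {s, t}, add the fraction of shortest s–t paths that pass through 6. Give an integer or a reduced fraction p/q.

Pairs whose geodesics pass through 6 — 3–0: 1; 3–4: 1; 3–1: 1; 3–7: 1; 3–5: 1; 3–2: 1.
All other pairs contribute 0.
Summing the contributions gives betweenness(6) = 6.

6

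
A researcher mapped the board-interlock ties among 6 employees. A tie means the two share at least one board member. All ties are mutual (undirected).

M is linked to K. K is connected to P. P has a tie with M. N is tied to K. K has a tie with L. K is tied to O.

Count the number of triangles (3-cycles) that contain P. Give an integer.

P's neighbors: K and M.
Neighbor pairs that are themselves tied: P–K–M. Each forms one triangle with P, for 1 in total.

1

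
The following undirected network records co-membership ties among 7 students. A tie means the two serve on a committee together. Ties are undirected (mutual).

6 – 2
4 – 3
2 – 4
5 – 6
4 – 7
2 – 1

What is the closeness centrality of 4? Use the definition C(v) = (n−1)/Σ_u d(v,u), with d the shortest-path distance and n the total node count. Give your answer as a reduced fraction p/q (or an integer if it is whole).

Distances from 4: 1:2, 2:1, 3:1, 5:3, 6:2, 7:1. Sum = 10.
n = 7, so closeness = 6/10 = 3/5.

3/5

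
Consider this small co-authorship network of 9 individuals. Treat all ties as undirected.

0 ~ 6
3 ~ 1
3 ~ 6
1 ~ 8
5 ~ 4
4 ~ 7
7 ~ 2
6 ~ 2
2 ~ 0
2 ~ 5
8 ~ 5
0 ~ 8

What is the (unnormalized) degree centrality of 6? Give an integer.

6 is directly tied to 0, 2, and 3. That is 3 neighbors, so the degree of 6 is 3.

3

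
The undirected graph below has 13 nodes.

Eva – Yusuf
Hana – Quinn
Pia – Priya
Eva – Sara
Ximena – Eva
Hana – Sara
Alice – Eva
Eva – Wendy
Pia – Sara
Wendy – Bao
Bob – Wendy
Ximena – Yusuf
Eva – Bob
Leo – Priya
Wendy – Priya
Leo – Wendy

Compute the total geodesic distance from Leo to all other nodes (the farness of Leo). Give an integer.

Distances from Leo: Alice:3, Bao:2, Bob:2, Eva:2, Hana:4, Pia:2, Priya:1, Quinn:5, Sara:3, Wendy:1, Ximena:3, Yusuf:3.
Sum = 3 + 2 + 2 + 2 + 4 + 2 + 1 + 5 + 3 + 1 + 3 + 3 = 31.

31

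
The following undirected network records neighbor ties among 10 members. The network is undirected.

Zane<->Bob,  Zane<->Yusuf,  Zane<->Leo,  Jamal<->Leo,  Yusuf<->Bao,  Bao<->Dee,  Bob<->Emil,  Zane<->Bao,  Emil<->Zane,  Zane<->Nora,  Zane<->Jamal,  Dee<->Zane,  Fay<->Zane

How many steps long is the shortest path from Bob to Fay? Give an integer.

2

One shortest route is Bob – Zane – Fay, which uses 2 edges, and Bob and Fay are not directly tied, so nothing shorter exists. So d(Bob,Fay) = 2.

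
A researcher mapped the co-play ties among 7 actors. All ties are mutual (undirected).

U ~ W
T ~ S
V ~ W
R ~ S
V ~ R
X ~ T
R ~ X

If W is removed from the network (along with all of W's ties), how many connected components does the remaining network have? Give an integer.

2

Without W, the remaining ties split the others into: {R, S, T, V, X}; {U}.
That's 2 separate components.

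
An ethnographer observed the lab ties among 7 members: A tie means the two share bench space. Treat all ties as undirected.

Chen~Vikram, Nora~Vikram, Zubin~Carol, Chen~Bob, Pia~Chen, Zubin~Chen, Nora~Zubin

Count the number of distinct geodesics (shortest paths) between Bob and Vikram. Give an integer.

1

The shortest distance is 2, and the only length-2 path is Bob–Chen–Vikram. So there is exactly 1 shortest path.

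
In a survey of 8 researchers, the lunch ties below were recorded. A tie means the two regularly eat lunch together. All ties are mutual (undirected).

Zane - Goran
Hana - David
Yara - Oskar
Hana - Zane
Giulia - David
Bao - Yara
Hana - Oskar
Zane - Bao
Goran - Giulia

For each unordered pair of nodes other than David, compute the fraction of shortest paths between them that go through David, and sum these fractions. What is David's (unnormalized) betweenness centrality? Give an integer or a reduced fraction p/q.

Pairs whose geodesics pass through David — Yara–Giulia: 1/2; Oskar–Giulia: 1; Hana–Giulia: 1.
All other pairs contribute 0.
Summing the contributions gives betweenness(David) = 5/2.

5/2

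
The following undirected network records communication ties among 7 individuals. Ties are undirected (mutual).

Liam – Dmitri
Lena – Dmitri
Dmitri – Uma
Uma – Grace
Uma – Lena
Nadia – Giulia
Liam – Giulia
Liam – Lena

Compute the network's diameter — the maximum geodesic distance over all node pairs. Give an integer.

Eccentricity of each node (its greatest distance to any other): Dmitri:3, Giulia:4, Grace:5, Lena:3, Liam:3, Nadia:5, Uma:4.
The maximum eccentricity is 5, realized for instance by the pair Grace–Nadia via Grace – Uma – Lena – Liam – Giulia – Nadia. So the diameter is 5.

5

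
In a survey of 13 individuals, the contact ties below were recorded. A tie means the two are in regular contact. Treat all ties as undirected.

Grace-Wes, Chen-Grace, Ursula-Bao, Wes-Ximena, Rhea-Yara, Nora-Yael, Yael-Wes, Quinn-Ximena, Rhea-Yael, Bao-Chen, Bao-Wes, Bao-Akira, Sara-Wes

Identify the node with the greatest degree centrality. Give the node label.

Wes

Degrees — Akira:1, Bao:4, Chen:2, Grace:2, Nora:1, Quinn:1, Rhea:2, Sara:1, Ursula:1, Wes:5, Ximena:2, Yael:3, Yara:1.
The maximum is 5, attained only by Wes.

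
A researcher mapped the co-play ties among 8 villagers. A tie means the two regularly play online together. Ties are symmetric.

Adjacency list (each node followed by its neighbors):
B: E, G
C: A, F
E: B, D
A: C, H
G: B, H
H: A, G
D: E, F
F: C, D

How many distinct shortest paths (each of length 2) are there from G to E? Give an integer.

The shortest distance is 2, and the only length-2 path is G–B–E. So there is exactly 1 shortest path.

1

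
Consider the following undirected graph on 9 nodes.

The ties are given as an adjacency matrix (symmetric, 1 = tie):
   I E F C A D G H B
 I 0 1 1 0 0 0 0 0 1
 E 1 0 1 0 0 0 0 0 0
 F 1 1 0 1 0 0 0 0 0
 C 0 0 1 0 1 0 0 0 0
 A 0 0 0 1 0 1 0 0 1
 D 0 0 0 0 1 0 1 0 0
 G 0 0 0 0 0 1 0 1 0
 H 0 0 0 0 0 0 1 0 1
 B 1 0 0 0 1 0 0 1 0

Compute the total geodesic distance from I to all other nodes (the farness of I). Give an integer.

15

Distances from I: A:2, B:1, C:2, D:3, E:1, F:1, G:3, H:2.
Sum = 2 + 1 + 2 + 3 + 1 + 1 + 3 + 2 = 15.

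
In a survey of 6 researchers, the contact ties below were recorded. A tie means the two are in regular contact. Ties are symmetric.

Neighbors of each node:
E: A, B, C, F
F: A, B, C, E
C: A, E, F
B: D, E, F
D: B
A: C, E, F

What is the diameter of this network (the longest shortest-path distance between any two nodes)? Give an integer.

Eccentricity of each node (its greatest distance to any other): A:3, B:2, C:3, D:3, E:2, F:2.
The maximum eccentricity is 3, realized for instance by the pair D–A via D – B – E – A. So the diameter is 3.

3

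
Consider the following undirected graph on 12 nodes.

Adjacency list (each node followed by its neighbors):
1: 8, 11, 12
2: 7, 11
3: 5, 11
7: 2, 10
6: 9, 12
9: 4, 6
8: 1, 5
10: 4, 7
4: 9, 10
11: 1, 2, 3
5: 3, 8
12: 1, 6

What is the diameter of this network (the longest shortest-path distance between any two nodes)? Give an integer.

Eccentricity of each node (its greatest distance to any other): 1:4, 2:4, 3:5, 4:6, 5:6, 6:4, 7:4, 8:5, 9:5, 10:5, 11:4, 12:4.
The maximum eccentricity is 6, realized for instance by the pair 4–5 via 4 – 9 – 6 – 12 – 1 – 8 – 5. So the diameter is 6.

6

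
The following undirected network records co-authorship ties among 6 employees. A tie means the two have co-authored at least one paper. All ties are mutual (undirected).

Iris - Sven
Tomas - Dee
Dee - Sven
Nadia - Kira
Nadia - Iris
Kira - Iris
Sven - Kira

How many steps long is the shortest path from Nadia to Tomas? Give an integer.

4

One shortest route is Nadia – Iris – Sven – Dee – Tomas, which uses 4 edges, and at distance 3 from Nadia we only reach {Dee}, which does not include Tomas. So d(Nadia,Tomas) = 4.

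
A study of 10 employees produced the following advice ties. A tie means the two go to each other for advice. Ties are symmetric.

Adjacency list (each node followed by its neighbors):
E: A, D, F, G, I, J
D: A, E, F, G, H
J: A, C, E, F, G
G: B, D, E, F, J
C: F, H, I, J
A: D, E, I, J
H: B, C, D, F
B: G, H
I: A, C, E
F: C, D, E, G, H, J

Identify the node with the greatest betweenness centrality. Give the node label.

Unnormalized betweenness of each node: A:13/12, B:1/3, C:17/6, D:3, E:4, F:35/12, G:9/2, H:13/4, I:5/6, J:9/4.
G has the largest value, 9/2, making it the main broker — the node through which the most shortest paths run.

G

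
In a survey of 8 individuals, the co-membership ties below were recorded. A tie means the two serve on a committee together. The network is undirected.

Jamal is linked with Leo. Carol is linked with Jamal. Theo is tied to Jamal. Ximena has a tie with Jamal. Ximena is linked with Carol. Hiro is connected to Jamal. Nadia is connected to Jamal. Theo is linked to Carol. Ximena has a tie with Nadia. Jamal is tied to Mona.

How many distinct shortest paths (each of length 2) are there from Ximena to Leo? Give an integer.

The shortest distance is 2, and the only length-2 path is Ximena–Jamal–Leo. So there is exactly 1 shortest path.

1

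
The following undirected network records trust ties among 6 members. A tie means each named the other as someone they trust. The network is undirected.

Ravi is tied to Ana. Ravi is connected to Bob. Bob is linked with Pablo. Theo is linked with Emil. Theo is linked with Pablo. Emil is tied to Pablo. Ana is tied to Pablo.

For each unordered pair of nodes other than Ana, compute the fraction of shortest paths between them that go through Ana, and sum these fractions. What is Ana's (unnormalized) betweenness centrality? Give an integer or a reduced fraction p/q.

3/2

Pairs whose geodesics pass through Ana — Ravi–Pablo: 1/2; Ravi–Theo: 1/2; Ravi–Emil: 1/2.
All other pairs contribute 0.
Summing the contributions gives betweenness(Ana) = 3/2.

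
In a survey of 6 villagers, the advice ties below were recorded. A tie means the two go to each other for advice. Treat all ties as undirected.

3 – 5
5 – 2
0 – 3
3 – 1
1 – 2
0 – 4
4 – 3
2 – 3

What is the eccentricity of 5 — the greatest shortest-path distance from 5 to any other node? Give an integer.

Distances from 5: 0:2, 1:2, 2:1, 3:1, 4:2.
The largest is 2 (to 4, 1, and 0), so the eccentricity of 5 is 2.

2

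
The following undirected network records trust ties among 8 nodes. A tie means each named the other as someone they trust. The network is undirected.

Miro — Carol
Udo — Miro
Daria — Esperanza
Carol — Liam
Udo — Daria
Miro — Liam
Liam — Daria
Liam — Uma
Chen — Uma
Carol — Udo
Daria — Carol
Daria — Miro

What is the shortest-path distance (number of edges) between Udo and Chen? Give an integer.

4

One shortest route is Udo – Miro – Liam – Uma – Chen, which uses 4 edges, and at distance 3 from Udo we only reach {Uma}, which does not include Chen. So d(Udo,Chen) = 4.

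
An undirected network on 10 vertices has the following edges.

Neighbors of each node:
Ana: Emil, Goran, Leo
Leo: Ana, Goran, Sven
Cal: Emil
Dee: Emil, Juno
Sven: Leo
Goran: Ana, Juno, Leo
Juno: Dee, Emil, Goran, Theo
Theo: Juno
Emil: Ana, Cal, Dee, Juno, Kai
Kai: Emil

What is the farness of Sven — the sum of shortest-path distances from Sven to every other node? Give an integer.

Distances from Sven: Ana:2, Cal:4, Dee:4, Emil:3, Goran:2, Juno:3, Kai:4, Leo:1, Theo:4.
Sum = 2 + 4 + 4 + 3 + 2 + 3 + 4 + 1 + 4 = 27.

27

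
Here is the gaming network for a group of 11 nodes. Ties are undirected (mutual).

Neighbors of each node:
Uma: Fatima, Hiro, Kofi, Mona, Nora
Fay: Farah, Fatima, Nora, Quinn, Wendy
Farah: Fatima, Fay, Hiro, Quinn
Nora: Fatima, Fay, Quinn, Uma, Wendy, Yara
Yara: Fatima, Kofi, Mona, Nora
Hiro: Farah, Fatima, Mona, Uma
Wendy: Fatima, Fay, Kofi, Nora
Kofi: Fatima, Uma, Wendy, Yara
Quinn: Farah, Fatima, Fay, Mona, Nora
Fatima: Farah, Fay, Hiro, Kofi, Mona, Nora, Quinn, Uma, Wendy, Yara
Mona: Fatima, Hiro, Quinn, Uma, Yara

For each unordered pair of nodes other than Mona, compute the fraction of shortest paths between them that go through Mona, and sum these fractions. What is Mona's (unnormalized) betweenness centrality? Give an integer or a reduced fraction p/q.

7/4

Pairs whose geodesics pass through Mona — Hiro–Yara: 1/2; Hiro–Quinn: 1/3; Yara–Quinn: 1/3; Yara–Uma: 1/4; Quinn–Uma: 1/3.
All other pairs contribute 0.
Summing the contributions gives betweenness(Mona) = 7/4.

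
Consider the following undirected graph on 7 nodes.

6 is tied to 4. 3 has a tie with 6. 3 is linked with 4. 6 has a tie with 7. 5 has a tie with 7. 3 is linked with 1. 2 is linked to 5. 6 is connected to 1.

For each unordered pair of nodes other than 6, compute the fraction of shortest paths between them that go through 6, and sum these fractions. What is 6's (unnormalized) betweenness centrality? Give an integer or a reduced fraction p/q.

Pairs whose geodesics pass through 6 — 5–4: 1; 5–3: 1; 5–1: 1; 2–4: 1; 2–3: 1; 2–1: 1; 7–4: 1; 7–3: 1; 7–1: 1; 4–1: 1/2.
All other pairs contribute 0.
Summing the contributions gives betweenness(6) = 19/2.

19/2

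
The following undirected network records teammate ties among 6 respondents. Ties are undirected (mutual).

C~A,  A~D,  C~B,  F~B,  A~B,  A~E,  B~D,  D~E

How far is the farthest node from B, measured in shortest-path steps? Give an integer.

2

Distances from B: A:1, C:1, D:1, E:2, F:1.
The largest is 2 (to E), so the eccentricity of B is 2.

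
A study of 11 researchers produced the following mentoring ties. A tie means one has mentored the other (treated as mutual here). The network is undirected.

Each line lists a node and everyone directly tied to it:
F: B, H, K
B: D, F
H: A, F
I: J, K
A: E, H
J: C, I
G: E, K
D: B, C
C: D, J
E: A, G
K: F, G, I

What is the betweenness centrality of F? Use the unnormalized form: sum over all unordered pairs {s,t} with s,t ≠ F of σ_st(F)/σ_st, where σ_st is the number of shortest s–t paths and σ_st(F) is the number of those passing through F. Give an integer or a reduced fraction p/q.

Pairs whose geodesics pass through F — H–G: 1/2; H–K: 1; H–I: 1; H–J: 1; H–C: 1; H–D: 1; H–B: 1; A–K: 1/2; A–I: 1/2; A–J: 1/2; A–C: 1; A–D: 1; A–B: 1; E–D: 2/2 … (+6 more pairs).
All other pairs contribute 0.
Summing the contributions gives betweenness(F) = 18.

18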